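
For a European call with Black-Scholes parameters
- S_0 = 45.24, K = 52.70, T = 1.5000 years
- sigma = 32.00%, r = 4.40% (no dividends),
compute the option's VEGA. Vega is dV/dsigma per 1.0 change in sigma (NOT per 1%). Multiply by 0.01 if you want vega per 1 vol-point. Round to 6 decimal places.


Answer: Vega = 22.097420

Derivation:
d1 = -0.0250914612; d2 = -0.4170098201
phi(d1) = 0.3988167168; exp(-qT) = 1.0000000000; exp(-rT) = 0.9361308643
Vega = S * exp(-qT) * phi(d1) * sqrt(T) = 45.2400 * 1.0000000000 * 0.3988167168 * 1.2247448714 = 22.097420


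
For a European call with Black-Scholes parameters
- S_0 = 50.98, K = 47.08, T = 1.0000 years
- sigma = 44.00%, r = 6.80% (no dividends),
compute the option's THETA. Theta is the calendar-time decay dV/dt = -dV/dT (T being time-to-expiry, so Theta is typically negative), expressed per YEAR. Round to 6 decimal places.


Answer: Theta = -5.467722

Derivation:
d1 = 0.5554207194; d2 = 0.1154207194
phi(d1) = 0.3419179028; exp(-qT) = 1.0000000000; exp(-rT) = 0.9342604736
Theta = -S*exp(-qT)*phi(d1)*sigma/(2*sqrt(T)) - r*K*exp(-rT)*N(d2) + q*S*exp(-qT)*N(d1)
N(d1) = 0.7106965381; N(d2) = 0.5459441715; sqrt(T) = 1.0000000000
Term 1 = -50.9800 * 1.0000000000 * 0.3419179028 * 0.4400 / (2 * 1.0000000000) = -3.8348144306
Term 2 = -0.0680 * 47.0800 * 0.9342604736 * 0.5459441715 = -1.6329074706
Term 3 = 0 (no dividend yield, q = 0)
Theta = -3.8348144306 + (-1.6329074706) + (0.0000000000) = -5.467722


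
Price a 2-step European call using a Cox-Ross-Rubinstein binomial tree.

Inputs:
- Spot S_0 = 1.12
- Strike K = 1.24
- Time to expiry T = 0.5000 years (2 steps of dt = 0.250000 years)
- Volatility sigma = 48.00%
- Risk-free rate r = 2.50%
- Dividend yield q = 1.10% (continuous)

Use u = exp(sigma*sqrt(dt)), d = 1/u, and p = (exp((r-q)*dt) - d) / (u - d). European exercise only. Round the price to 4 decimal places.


Answer: Price = V(0,0) = 0.1127

Derivation:
dt = T/N = 0.250000
u = exp(sigma*sqrt(dt)) = 1.271249; d = 1/u = 0.786628
p = (exp((r-q)*dt) - d) / (u - d) = 0.447521
Discount per step: exp(-r*dt) = 0.993769
Stock lattice S(k, i) with i counting down-moves:
  k=0: S(0,0) = 1.1200
  k=1: S(1,0) = 1.4238; S(1,1) = 0.8810
  k=2: S(2,0) = 1.8100; S(2,1) = 1.1200; S(2,2) = 0.6930
Terminal payoffs V(N, i) = max(S_T - K, 0):
  V(2,0) = 0.570003; V(2,1) = 0.000000; V(2,2) = 0.000000
Backward induction: V(k, i) = exp(-r*dt) * [p * V(k+1, i) + (1-p) * V(k+1, i+1)].
  V(1,0) = exp(-r*dt) * [p*0.570003 + (1-p)*0.000000] = 0.253499
  V(1,1) = exp(-r*dt) * [p*0.000000 + (1-p)*0.000000] = 0.000000
  V(0,0) = exp(-r*dt) * [p*0.253499 + (1-p)*0.000000] = 0.112739


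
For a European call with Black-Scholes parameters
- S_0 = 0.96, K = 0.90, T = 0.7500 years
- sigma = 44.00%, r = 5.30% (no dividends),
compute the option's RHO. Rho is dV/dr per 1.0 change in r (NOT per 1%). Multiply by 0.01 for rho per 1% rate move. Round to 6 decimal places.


d1 = 0.4642119786; d2 = 0.0831608009
phi(d1) = 0.3581924333; exp(-qT) = 1.0000000000; exp(-rT) = 0.9610296665
N(d2) = 0.5331381595
Rho = K*T*exp(-rT)*N(d2) = 0.9000 * 0.7500 * 0.9610296665 * 0.5331381595 = 0.345844

Answer: Rho = 0.345844


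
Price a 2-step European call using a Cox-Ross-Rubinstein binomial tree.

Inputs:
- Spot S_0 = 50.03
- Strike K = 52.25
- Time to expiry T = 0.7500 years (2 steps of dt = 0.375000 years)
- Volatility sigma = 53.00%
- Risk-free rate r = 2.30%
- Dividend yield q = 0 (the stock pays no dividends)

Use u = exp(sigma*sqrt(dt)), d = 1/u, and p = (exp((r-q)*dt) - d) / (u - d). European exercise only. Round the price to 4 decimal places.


dt = T/N = 0.375000
u = exp(sigma*sqrt(dt)) = 1.383418; d = 1/u = 0.722847
p = (exp((r-q)*dt) - d) / (u - d) = 0.432679
Discount per step: exp(-r*dt) = 0.991412
Stock lattice S(k, i) with i counting down-moves:
  k=0: S(0,0) = 50.0300
  k=1: S(1,0) = 69.2124; S(1,1) = 36.1640
  k=2: S(2,0) = 95.7497; S(2,1) = 50.0300; S(2,2) = 26.1411
Terminal payoffs V(N, i) = max(S_T - K, 0):
  V(2,0) = 43.499711; V(2,1) = 0.000000; V(2,2) = 0.000000
Backward induction: V(k, i) = exp(-r*dt) * [p * V(k+1, i) + (1-p) * V(k+1, i+1)].
  V(1,0) = exp(-r*dt) * [p*43.499711 + (1-p)*0.000000] = 18.659768
  V(1,1) = exp(-r*dt) * [p*0.000000 + (1-p)*0.000000] = 0.000000
  V(0,0) = exp(-r*dt) * [p*18.659768 + (1-p)*0.000000] = 8.004350

Answer: Price = V(0,0) = 8.0044


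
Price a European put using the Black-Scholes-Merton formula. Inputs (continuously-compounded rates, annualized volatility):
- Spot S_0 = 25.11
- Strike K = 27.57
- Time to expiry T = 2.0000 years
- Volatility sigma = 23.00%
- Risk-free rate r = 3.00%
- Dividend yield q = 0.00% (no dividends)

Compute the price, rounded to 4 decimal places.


d1 = (ln(S/K) + (r - q + 0.5*sigma^2) * T) / (sigma * sqrt(T)) = 0.05975959
d2 = d1 - sigma * sqrt(T) = -0.26550953
exp(-rT) = 0.94176453; exp(-qT) = 1.00000000
P = K * exp(-rT) * N(-d2) - S_0 * exp(-qT) * N(-d1)
N(-d1) = 0.47617356; N(-d2) = 0.60469152
P = 27.5700 * 0.94176453 * 0.60469152 - 25.1100 * 1.00000000 * 0.47617356 = 3.7438

Answer: Price = 3.7438


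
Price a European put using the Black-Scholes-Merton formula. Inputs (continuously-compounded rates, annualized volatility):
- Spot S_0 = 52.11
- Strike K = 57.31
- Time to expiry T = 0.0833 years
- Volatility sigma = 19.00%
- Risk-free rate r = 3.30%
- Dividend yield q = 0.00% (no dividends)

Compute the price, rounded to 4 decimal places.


Answer: Price = 5.0995

Derivation:
d1 = (ln(S/K) + (r - q + 0.5*sigma^2) * T) / (sigma * sqrt(T)) = -1.65700694
d2 = d1 - sigma * sqrt(T) = -1.71184424
exp(-rT) = 0.99725487; exp(-qT) = 1.00000000
P = K * exp(-rT) * N(-d2) - S_0 * exp(-qT) * N(-d1)
N(-d1) = 0.95124096; N(-d2) = 0.95653731
P = 57.3100 * 0.99725487 * 0.95653731 - 52.1100 * 1.00000000 * 0.95124096 = 5.0995


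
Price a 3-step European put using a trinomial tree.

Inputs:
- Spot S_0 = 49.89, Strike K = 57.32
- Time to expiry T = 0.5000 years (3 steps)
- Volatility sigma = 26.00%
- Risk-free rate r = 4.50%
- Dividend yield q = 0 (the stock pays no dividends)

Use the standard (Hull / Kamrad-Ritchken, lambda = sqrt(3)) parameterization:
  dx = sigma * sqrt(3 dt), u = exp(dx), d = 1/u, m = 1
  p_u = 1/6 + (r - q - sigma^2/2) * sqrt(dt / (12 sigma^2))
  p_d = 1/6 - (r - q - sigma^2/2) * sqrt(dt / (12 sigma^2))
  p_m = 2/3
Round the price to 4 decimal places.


dt = T/N = 0.166667; dx = sigma*sqrt(3*dt) = 0.183848
u = exp(dx) = 1.201833; d = 1/u = 0.832062
p_u = 0.171743, p_m = 0.666667, p_d = 0.161590
Discount per step: exp(-r*dt) = 0.992528
Stock lattice S(k, j) with j the centered position index:
  k=0: S(0,+0) = 49.8900
  k=1: S(1,-1) = 41.5116; S(1,+0) = 49.8900; S(1,+1) = 59.9594
  k=2: S(2,-2) = 34.5402; S(2,-1) = 41.5116; S(2,+0) = 49.8900; S(2,+1) = 59.9594; S(2,+2) = 72.0612
  k=3: S(3,-3) = 28.7396; S(3,-2) = 34.5402; S(3,-1) = 41.5116; S(3,+0) = 49.8900; S(3,+1) = 59.9594; S(3,+2) = 72.0612; S(3,+3) = 86.6055
Terminal payoffs V(N, j) = max(K - S_T, 0):
  V(3,-3) = 28.580362; V(3,-2) = 22.779759; V(3,-1) = 15.808404; V(3,+0) = 7.430000; V(3,+1) = 0.000000; V(3,+2) = 0.000000; V(3,+3) = 0.000000
Backward induction: V(k, j) = exp(-r*dt) * [p_u * V(k+1, j+1) + p_m * V(k+1, j) + p_d * V(k+1, j-1)]
  V(2,-2) = exp(-r*dt) * [p_u*15.808404 + p_m*22.779759 + p_d*28.580362] = 22.351528
  V(2,-1) = exp(-r*dt) * [p_u*7.430000 + p_m*15.808404 + p_d*22.779759] = 15.380185
  V(2,+0) = exp(-r*dt) * [p_u*0.000000 + p_m*7.430000 + p_d*15.808404] = 7.451715
  V(2,+1) = exp(-r*dt) * [p_u*0.000000 + p_m*0.000000 + p_d*7.430000] = 1.191643
  V(2,+2) = exp(-r*dt) * [p_u*0.000000 + p_m*0.000000 + p_d*0.000000] = 0.000000
  V(1,-1) = exp(-r*dt) * [p_u*7.451715 + p_m*15.380185 + p_d*22.351528] = 15.031860
  V(1,+0) = exp(-r*dt) * [p_u*1.191643 + p_m*7.451715 + p_d*15.380185] = 7.600533
  V(1,+1) = exp(-r*dt) * [p_u*0.000000 + p_m*1.191643 + p_d*7.451715] = 1.983618
  V(0,+0) = exp(-r*dt) * [p_u*1.983618 + p_m*7.600533 + p_d*15.031860] = 7.778138

Answer: Price = V(0,0) = 7.7781


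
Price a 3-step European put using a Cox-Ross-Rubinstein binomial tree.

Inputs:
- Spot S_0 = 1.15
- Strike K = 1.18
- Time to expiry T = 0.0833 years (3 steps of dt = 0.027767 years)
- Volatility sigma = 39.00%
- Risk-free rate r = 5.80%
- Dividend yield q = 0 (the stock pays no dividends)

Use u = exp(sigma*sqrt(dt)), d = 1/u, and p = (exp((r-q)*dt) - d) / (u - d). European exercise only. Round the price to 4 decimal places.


dt = T/N = 0.027767
u = exp(sigma*sqrt(dt)) = 1.067145; d = 1/u = 0.937080
p = (exp((r-q)*dt) - d) / (u - d) = 0.496151
Discount per step: exp(-r*dt) = 0.998391
Stock lattice S(k, i) with i counting down-moves:
  k=0: S(0,0) = 1.1500
  k=1: S(1,0) = 1.2272; S(1,1) = 1.0776
  k=2: S(2,0) = 1.3096; S(2,1) = 1.1500; S(2,2) = 1.0098
  k=3: S(3,0) = 1.3976; S(3,1) = 1.2272; S(3,2) = 1.0776; S(3,3) = 0.9463
Terminal payoffs V(N, i) = max(K - S_T, 0):
  V(3,0) = 0.000000; V(3,1) = 0.000000; V(3,2) = 0.102358; V(3,3) = 0.233703
Backward induction: V(k, i) = exp(-r*dt) * [p * V(k+1, i) + (1-p) * V(k+1, i+1)].
  V(2,0) = exp(-r*dt) * [p*0.000000 + (1-p)*0.000000] = 0.000000
  V(2,1) = exp(-r*dt) * [p*0.000000 + (1-p)*0.102358] = 0.051490
  V(2,2) = exp(-r*dt) * [p*0.102358 + (1-p)*0.233703] = 0.168265
  V(1,0) = exp(-r*dt) * [p*0.000000 + (1-p)*0.051490] = 0.025902
  V(1,1) = exp(-r*dt) * [p*0.051490 + (1-p)*0.168265] = 0.110150
  V(0,0) = exp(-r*dt) * [p*0.025902 + (1-p)*0.110150] = 0.068240

Answer: Price = V(0,0) = 0.0682


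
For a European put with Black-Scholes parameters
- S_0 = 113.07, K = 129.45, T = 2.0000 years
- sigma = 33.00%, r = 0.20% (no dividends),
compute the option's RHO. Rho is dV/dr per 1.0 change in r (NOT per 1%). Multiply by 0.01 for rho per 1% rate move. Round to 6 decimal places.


Answer: Rho = -179.631123

Derivation:
d1 = -0.0479710031; d2 = -0.5146614787
phi(d1) = 0.3984835180; exp(-qT) = 1.0000000000; exp(-rT) = 0.9960079893
N(-d2) = 0.6966052019
Rho = -K*T*exp(-rT)*N(-d2) = -129.4500 * 2.0000 * 0.9960079893 * 0.6966052019 = -179.631123


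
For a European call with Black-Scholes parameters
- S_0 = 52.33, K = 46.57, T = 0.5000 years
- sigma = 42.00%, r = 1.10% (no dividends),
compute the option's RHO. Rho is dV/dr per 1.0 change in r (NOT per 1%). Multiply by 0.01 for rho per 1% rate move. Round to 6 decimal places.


d1 = 0.5596691698; d2 = 0.2626843217
phi(d1) = 0.3411089596; exp(-qT) = 1.0000000000; exp(-rT) = 0.9945150973
N(d2) = 0.6036030490
Rho = K*T*exp(-rT)*N(d2) = 46.5700 * 0.5000 * 0.9945150973 * 0.6036030490 = 13.977807

Answer: Rho = 13.977807


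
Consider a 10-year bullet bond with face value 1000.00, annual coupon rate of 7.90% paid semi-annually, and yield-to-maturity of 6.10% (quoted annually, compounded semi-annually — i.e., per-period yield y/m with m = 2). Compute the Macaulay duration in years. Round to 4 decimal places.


Coupon per period c = face * coupon_rate / m = 39.500000
Periods per year m = 2; per-period yield y/m = 0.030500
Number of cashflows N = 20
Cashflows (t years, CF_t, discount factor 1/(1+y/m)^(m*t), PV):
  t = 0.5000: CF_t = 39.500000, DF = 0.970403, PV = 38.330907
  t = 1.0000: CF_t = 39.500000, DF = 0.941681, PV = 37.196417
  t = 1.5000: CF_t = 39.500000, DF = 0.913810, PV = 36.095504
  t = 2.0000: CF_t = 39.500000, DF = 0.886764, PV = 35.027175
  t = 2.5000: CF_t = 39.500000, DF = 0.860518, PV = 33.990466
  t = 3.0000: CF_t = 39.500000, DF = 0.835049, PV = 32.984440
  t = 3.5000: CF_t = 39.500000, DF = 0.810334, PV = 32.008190
  t = 4.0000: CF_t = 39.500000, DF = 0.786350, PV = 31.060835
  t = 4.5000: CF_t = 39.500000, DF = 0.763076, PV = 30.141519
  t = 5.0000: CF_t = 39.500000, DF = 0.740491, PV = 29.249412
  t = 5.5000: CF_t = 39.500000, DF = 0.718575, PV = 28.383709
  t = 6.0000: CF_t = 39.500000, DF = 0.697307, PV = 27.543628
  t = 6.5000: CF_t = 39.500000, DF = 0.676669, PV = 26.728411
  t = 7.0000: CF_t = 39.500000, DF = 0.656641, PV = 25.937323
  t = 7.5000: CF_t = 39.500000, DF = 0.637206, PV = 25.169649
  t = 8.0000: CF_t = 39.500000, DF = 0.618347, PV = 24.424695
  t = 8.5000: CF_t = 39.500000, DF = 0.600045, PV = 23.701791
  t = 9.0000: CF_t = 39.500000, DF = 0.582286, PV = 23.000282
  t = 9.5000: CF_t = 39.500000, DF = 0.565052, PV = 22.319536
  t = 10.0000: CF_t = 1039.500000, DF = 0.548328, PV = 569.986502
Price P = sum_t PV_t = 1133.280391
Macaulay numerator sum_t t * PV_t:
  t * PV_t at t = 0.5000: 19.165454
  t * PV_t at t = 1.0000: 37.196417
  t * PV_t at t = 1.5000: 54.143256
  t * PV_t at t = 2.0000: 70.054350
  t * PV_t at t = 2.5000: 84.976164
  t * PV_t at t = 3.0000: 98.953321
  t * PV_t at t = 3.5000: 112.028667
  t * PV_t at t = 4.0000: 124.243340
  t * PV_t at t = 4.5000: 135.636834
  t * PV_t at t = 5.0000: 146.247058
  t * PV_t at t = 5.5000: 156.110397
  t * PV_t at t = 6.0000: 165.261767
  t * PV_t at t = 6.5000: 173.734674
  t * PV_t at t = 7.0000: 181.561261
  t * PV_t at t = 7.5000: 188.772365
  t * PV_t at t = 8.0000: 195.397564
  t * PV_t at t = 8.5000: 201.465222
  t * PV_t at t = 9.0000: 207.002540
  t * PV_t at t = 9.5000: 212.035596
  t * PV_t at t = 10.0000: 5699.865023
Macaulay duration D = (sum_t t * PV_t) / P = 8263.851269 / 1133.280391 = 7.291974

Answer: Macaulay duration = 7.2920 years


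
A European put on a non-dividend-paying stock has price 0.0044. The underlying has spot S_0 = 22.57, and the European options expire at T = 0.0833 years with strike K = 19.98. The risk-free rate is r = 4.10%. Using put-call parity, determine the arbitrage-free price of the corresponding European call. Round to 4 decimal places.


Answer: Call price = 2.6625

Derivation:
Put-call parity: C - P = S_0 * exp(-qT) - K * exp(-rT).
S_0 * exp(-qT) = 22.5700 * 1.00000000 = 22.57000000
K * exp(-rT) = 19.9800 * 0.99659053 = 19.91187870
C = P + S*exp(-qT) - K*exp(-rT)
C = 0.0044 + 22.57000000 - 19.91187870 = 2.6625


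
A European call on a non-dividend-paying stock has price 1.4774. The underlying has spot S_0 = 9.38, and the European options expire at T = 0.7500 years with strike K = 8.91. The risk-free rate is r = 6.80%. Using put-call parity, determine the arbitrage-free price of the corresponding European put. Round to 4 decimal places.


Answer: Put price = 0.5644

Derivation:
Put-call parity: C - P = S_0 * exp(-qT) - K * exp(-rT).
S_0 * exp(-qT) = 9.3800 * 1.00000000 = 9.38000000
K * exp(-rT) = 8.9100 * 0.95027867 = 8.46698295
P = C - S*exp(-qT) + K*exp(-rT)
P = 1.4774 - 9.38000000 + 8.46698295 = 0.5644


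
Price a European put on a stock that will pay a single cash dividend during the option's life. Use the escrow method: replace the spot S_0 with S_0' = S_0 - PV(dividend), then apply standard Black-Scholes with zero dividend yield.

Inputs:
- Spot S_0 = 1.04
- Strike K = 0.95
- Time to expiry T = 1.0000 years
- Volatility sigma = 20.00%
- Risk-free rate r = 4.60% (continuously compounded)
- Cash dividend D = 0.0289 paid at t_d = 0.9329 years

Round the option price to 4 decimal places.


Answer: Price = 0.0351

Derivation:
PV(D) = D * exp(-r * t_d) = 0.0289 * 0.95799435 = 0.02768604
S_0' = S_0 - PV(D) = 1.0400 - 0.02768604 = 1.01231396
d1 = (ln(S_0'/K) + (r + sigma^2/2)*T) / (sigma*sqrt(T)) = 0.64766029
d2 = d1 - sigma*sqrt(T) = 0.44766029
exp(-rT) = 0.95504196
N(-d1) = 0.25860235; N(-d2) = 0.32719919
P = K * exp(-rT) * N(-d2) - S_0' * N(-d1) = 0.9500 * 0.95504196 * 0.32719919 - 1.01231396 * 0.25860235 = 0.0351


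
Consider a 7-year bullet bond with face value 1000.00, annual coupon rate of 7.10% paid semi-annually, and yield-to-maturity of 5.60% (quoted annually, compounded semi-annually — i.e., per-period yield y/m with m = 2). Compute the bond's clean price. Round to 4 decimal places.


Answer: Price = 1085.8872

Derivation:
Coupon per period c = face * coupon_rate / m = 35.500000
Periods per year m = 2; per-period yield y/m = 0.028000
Number of cashflows N = 14
Cashflows (t years, CF_t, discount factor 1/(1+y/m)^(m*t), PV):
  t = 0.5000: CF_t = 35.500000, DF = 0.972763, PV = 34.533074
  t = 1.0000: CF_t = 35.500000, DF = 0.946267, PV = 33.592484
  t = 1.5000: CF_t = 35.500000, DF = 0.920493, PV = 32.677514
  t = 2.0000: CF_t = 35.500000, DF = 0.895422, PV = 31.787465
  t = 2.5000: CF_t = 35.500000, DF = 0.871033, PV = 30.921659
  t = 3.0000: CF_t = 35.500000, DF = 0.847308, PV = 30.079434
  t = 3.5000: CF_t = 35.500000, DF = 0.824230, PV = 29.260150
  t = 4.0000: CF_t = 35.500000, DF = 0.801780, PV = 28.463181
  t = 4.5000: CF_t = 35.500000, DF = 0.779941, PV = 27.687919
  t = 5.0000: CF_t = 35.500000, DF = 0.758698, PV = 26.933774
  t = 5.5000: CF_t = 35.500000, DF = 0.738033, PV = 26.200169
  t = 6.0000: CF_t = 35.500000, DF = 0.717931, PV = 25.486546
  t = 6.5000: CF_t = 35.500000, DF = 0.698376, PV = 24.792360
  t = 7.0000: CF_t = 1035.500000, DF = 0.679354, PV = 703.471485
Price P = sum_t PV_t = 1085.887213


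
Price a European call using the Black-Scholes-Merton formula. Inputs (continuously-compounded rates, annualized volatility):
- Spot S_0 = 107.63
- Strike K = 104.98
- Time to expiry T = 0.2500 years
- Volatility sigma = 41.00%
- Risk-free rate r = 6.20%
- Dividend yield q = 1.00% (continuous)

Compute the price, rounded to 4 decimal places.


d1 = (ln(S/K) + (r - q + 0.5*sigma^2) * T) / (sigma * sqrt(T)) = 0.28752226
d2 = d1 - sigma * sqrt(T) = 0.08252226
exp(-rT) = 0.98461951; exp(-qT) = 0.99750312
C = S_0 * exp(-qT) * N(d1) - K * exp(-rT) * N(d2)
N(d1) = 0.61314377; N(d2) = 0.53288429
C = 107.6300 * 0.99750312 * 0.61314377 - 104.9800 * 0.98461951 * 0.53288429 = 10.7461

Answer: Price = 10.7461


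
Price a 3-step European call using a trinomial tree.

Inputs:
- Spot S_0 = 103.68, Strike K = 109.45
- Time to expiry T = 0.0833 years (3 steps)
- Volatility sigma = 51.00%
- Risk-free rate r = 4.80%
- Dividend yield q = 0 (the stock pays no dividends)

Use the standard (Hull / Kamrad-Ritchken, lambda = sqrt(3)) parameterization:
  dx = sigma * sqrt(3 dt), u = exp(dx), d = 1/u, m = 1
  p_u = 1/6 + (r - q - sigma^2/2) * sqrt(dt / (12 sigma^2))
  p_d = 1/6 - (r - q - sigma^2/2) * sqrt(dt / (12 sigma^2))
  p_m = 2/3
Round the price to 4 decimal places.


dt = T/N = 0.027767; dx = sigma*sqrt(3*dt) = 0.147195
u = exp(dx) = 1.158580; d = 1/u = 0.863126
p_u = 0.158928, p_m = 0.666667, p_d = 0.174406
Discount per step: exp(-r*dt) = 0.998668
Stock lattice S(k, j) with j the centered position index:
  k=0: S(0,+0) = 103.6800
  k=1: S(1,-1) = 89.4889; S(1,+0) = 103.6800; S(1,+1) = 120.1215
  k=2: S(2,-2) = 77.2402; S(2,-1) = 89.4889; S(2,+0) = 103.6800; S(2,+1) = 120.1215; S(2,+2) = 139.1704
  k=3: S(3,-3) = 66.6680; S(3,-2) = 77.2402; S(3,-1) = 89.4889; S(3,+0) = 103.6800; S(3,+1) = 120.1215; S(3,+2) = 139.1704; S(3,+3) = 161.2400
Terminal payoffs V(N, j) = max(S_T - K, 0):
  V(3,-3) = 0.000000; V(3,-2) = 0.000000; V(3,-1) = 0.000000; V(3,+0) = 0.000000; V(3,+1) = 10.671545; V(3,+2) = 29.720385; V(3,+3) = 51.789985
Backward induction: V(k, j) = exp(-r*dt) * [p_u * V(k+1, j+1) + p_m * V(k+1, j) + p_d * V(k+1, j-1)]
  V(2,-2) = exp(-r*dt) * [p_u*0.000000 + p_m*0.000000 + p_d*0.000000] = 0.000000
  V(2,-1) = exp(-r*dt) * [p_u*0.000000 + p_m*0.000000 + p_d*0.000000] = 0.000000
  V(2,+0) = exp(-r*dt) * [p_u*10.671545 + p_m*0.000000 + p_d*0.000000] = 1.693746
  V(2,+1) = exp(-r*dt) * [p_u*29.720385 + p_m*10.671545 + p_d*0.000000] = 11.821991
  V(2,+2) = exp(-r*dt) * [p_u*51.789985 + p_m*29.720385 + p_d*10.671545] = 29.865802
  V(1,-1) = exp(-r*dt) * [p_u*1.693746 + p_m*0.000000 + p_d*0.000000] = 0.268825
  V(1,+0) = exp(-r*dt) * [p_u*11.821991 + p_m*1.693746 + p_d*0.000000] = 3.004000
  V(1,+1) = exp(-r*dt) * [p_u*29.865802 + p_m*11.821991 + p_d*1.693746] = 12.906018
  V(0,+0) = exp(-r*dt) * [p_u*12.906018 + p_m*3.004000 + p_d*0.268825] = 4.095214

Answer: Price = V(0,0) = 4.0952


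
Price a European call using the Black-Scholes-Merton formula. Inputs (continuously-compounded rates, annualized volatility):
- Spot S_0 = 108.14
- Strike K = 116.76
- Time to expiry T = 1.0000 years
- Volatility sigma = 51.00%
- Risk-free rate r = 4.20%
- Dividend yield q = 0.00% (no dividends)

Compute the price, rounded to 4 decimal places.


Answer: Price = 20.2916

Derivation:
d1 = (ln(S/K) + (r - q + 0.5*sigma^2) * T) / (sigma * sqrt(T)) = 0.18697282
d2 = d1 - sigma * sqrt(T) = -0.32302718
exp(-rT) = 0.95886978; exp(-qT) = 1.00000000
C = S_0 * exp(-qT) * N(d1) - K * exp(-rT) * N(d2)
N(d1) = 0.57415903; N(d2) = 0.37333733
C = 108.1400 * 1.00000000 * 0.57415903 - 116.7600 * 0.95886978 * 0.37333733 = 20.2916


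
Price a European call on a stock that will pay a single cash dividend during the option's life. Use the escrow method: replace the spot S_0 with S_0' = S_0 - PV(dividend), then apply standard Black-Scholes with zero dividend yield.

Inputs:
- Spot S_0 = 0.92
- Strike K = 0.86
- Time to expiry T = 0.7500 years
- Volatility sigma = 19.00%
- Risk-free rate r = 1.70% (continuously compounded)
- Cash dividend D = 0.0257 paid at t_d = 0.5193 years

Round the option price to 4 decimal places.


PV(D) = D * exp(-r * t_d) = 0.0257 * 0.99121075 = 0.02547412
S_0' = S_0 - PV(D) = 0.9200 - 0.02547412 = 0.89452588
d1 = (ln(S_0'/K) + (r + sigma^2/2)*T) / (sigma*sqrt(T)) = 0.39897304
d2 = d1 - sigma*sqrt(T) = 0.23442821
exp(-rT) = 0.98733094
N(d1) = 0.65504347; N(d2) = 0.59267372
C = S_0' * N(d1) - K * exp(-rT) * N(d2) = 0.89452588 * 0.65504347 - 0.8600 * 0.98733094 * 0.59267372 = 0.0827

Answer: Price = 0.0827


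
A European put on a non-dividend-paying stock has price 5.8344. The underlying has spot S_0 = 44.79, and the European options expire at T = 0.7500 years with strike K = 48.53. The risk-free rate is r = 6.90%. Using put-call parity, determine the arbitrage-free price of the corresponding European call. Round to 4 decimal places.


Put-call parity: C - P = S_0 * exp(-qT) - K * exp(-rT).
S_0 * exp(-qT) = 44.7900 * 1.00000000 = 44.79000000
K * exp(-rT) = 48.5300 * 0.94956623 = 46.08244908
C = P + S*exp(-qT) - K*exp(-rT)
C = 5.8344 + 44.79000000 - 46.08244908 = 4.5420

Answer: Call price = 4.5420


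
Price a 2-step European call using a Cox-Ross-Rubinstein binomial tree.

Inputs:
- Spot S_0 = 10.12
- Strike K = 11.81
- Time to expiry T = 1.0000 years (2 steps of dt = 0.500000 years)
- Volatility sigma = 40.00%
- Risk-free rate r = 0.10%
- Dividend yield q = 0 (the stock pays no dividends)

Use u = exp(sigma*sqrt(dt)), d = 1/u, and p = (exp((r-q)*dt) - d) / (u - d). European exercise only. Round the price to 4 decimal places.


dt = T/N = 0.500000
u = exp(sigma*sqrt(dt)) = 1.326896; d = 1/u = 0.753638
p = (exp((r-q)*dt) - d) / (u - d) = 0.430629
Discount per step: exp(-r*dt) = 0.999500
Stock lattice S(k, i) with i counting down-moves:
  k=0: S(0,0) = 10.1200
  k=1: S(1,0) = 13.4282; S(1,1) = 7.6268
  k=2: S(2,0) = 17.8178; S(2,1) = 10.1200; S(2,2) = 5.7479
Terminal payoffs V(N, i) = max(S_T - K, 0):
  V(2,0) = 6.007820; V(2,1) = 0.000000; V(2,2) = 0.000000
Backward induction: V(k, i) = exp(-r*dt) * [p * V(k+1, i) + (1-p) * V(k+1, i+1)].
  V(1,0) = exp(-r*dt) * [p*6.007820 + (1-p)*0.000000] = 2.585851
  V(1,1) = exp(-r*dt) * [p*0.000000 + (1-p)*0.000000] = 0.000000
  V(0,0) = exp(-r*dt) * [p*2.585851 + (1-p)*0.000000] = 1.112987

Answer: Price = V(0,0) = 1.1130


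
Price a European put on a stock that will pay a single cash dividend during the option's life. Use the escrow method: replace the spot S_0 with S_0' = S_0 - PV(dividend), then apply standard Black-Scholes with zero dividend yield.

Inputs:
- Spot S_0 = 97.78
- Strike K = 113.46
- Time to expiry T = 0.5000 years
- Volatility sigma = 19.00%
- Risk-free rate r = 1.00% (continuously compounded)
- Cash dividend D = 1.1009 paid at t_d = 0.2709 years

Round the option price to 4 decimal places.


PV(D) = D * exp(-r * t_d) = 1.1009 * 0.99729467 = 1.09792170
S_0' = S_0 - PV(D) = 97.7800 - 1.09792170 = 96.68207830
d1 = (ln(S_0'/K) + (r + sigma^2/2)*T) / (sigma*sqrt(T)) = -1.08669137
d2 = d1 - sigma*sqrt(T) = -1.22104166
exp(-rT) = 0.99501248
N(-d1) = 0.86141339; N(-d2) = 0.88896488
P = K * exp(-rT) * N(-d2) - S_0' * N(-d1) = 113.4600 * 0.99501248 * 0.88896488 - 96.68207830 * 0.86141339 = 17.0757

Answer: Price = 17.0757


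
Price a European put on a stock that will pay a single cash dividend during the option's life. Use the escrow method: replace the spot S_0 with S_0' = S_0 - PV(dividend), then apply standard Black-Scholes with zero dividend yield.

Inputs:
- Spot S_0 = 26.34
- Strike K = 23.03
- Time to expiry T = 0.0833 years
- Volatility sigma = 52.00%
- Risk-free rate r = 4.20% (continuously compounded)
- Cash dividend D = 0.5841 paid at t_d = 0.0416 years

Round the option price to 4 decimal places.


Answer: Price = 0.4624

Derivation:
PV(D) = D * exp(-r * t_d) = 0.5841 * 0.99825433 = 0.58308035
S_0' = S_0 - PV(D) = 26.3400 - 0.58308035 = 25.75691965
d1 = (ln(S_0'/K) + (r + sigma^2/2)*T) / (sigma*sqrt(T)) = 0.84398640
d2 = d1 - sigma*sqrt(T) = 0.69390536
exp(-rT) = 0.99650751
N(-d1) = 0.19933850; N(-d2) = 0.24387078
P = K * exp(-rT) * N(-d2) - S_0' * N(-d1) = 23.0300 * 0.99650751 * 0.24387078 - 25.75691965 * 0.19933850 = 0.4624


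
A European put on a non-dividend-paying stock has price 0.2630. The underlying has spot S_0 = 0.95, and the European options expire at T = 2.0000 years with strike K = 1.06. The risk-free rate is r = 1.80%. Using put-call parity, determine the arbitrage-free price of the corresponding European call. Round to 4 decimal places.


Answer: Call price = 0.1905

Derivation:
Put-call parity: C - P = S_0 * exp(-qT) - K * exp(-rT).
S_0 * exp(-qT) = 0.9500 * 1.00000000 = 0.95000000
K * exp(-rT) = 1.0600 * 0.96464029 = 1.02251871
C = P + S*exp(-qT) - K*exp(-rT)
C = 0.2630 + 0.95000000 - 1.02251871 = 0.1905


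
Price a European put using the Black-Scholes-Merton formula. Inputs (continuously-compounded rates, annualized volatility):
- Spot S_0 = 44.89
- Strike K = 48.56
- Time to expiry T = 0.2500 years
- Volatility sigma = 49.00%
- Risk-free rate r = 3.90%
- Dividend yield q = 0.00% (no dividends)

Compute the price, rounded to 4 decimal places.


Answer: Price = 6.3088

Derivation:
d1 = (ln(S/K) + (r - q + 0.5*sigma^2) * T) / (sigma * sqrt(T)) = -0.15845957
d2 = d1 - sigma * sqrt(T) = -0.40345957
exp(-rT) = 0.99029738; exp(-qT) = 1.00000000
P = K * exp(-rT) * N(-d2) - S_0 * exp(-qT) * N(-d1)
N(-d1) = 0.56295266; N(-d2) = 0.65669491
P = 48.5600 * 0.99029738 * 0.65669491 - 44.8900 * 1.00000000 * 0.56295266 = 6.3088


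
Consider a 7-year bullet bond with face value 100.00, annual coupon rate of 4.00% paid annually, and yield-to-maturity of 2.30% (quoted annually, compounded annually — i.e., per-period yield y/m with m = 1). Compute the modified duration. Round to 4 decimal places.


Answer: Modified duration = 6.1452

Derivation:
Coupon per period c = face * coupon_rate / m = 4.000000
Periods per year m = 1; per-period yield y/m = 0.023000
Number of cashflows N = 7
Cashflows (t years, CF_t, discount factor 1/(1+y/m)^(m*t), PV):
  t = 1.0000: CF_t = 4.000000, DF = 0.977517, PV = 3.910068
  t = 2.0000: CF_t = 4.000000, DF = 0.955540, PV = 3.822159
  t = 3.0000: CF_t = 4.000000, DF = 0.934056, PV = 3.736226
  t = 4.0000: CF_t = 4.000000, DF = 0.913056, PV = 3.652224
  t = 5.0000: CF_t = 4.000000, DF = 0.892528, PV = 3.570112
  t = 6.0000: CF_t = 4.000000, DF = 0.872461, PV = 3.489845
  t = 7.0000: CF_t = 104.000000, DF = 0.852846, PV = 88.695973
Price P = sum_t PV_t = 110.876608
First compute Macaulay numerator sum_t t * PV_t:
  t * PV_t at t = 1.0000: 3.910068
  t * PV_t at t = 2.0000: 7.644318
  t * PV_t at t = 3.0000: 11.208677
  t * PV_t at t = 4.0000: 14.608898
  t * PV_t at t = 5.0000: 17.850559
  t * PV_t at t = 6.0000: 20.939072
  t * PV_t at t = 7.0000: 620.871812
Macaulay duration D = 697.033405 / 110.876608 = 6.286569
Modified duration = D / (1 + y/m) = 6.286569 / (1 + 0.023000) = 6.145228


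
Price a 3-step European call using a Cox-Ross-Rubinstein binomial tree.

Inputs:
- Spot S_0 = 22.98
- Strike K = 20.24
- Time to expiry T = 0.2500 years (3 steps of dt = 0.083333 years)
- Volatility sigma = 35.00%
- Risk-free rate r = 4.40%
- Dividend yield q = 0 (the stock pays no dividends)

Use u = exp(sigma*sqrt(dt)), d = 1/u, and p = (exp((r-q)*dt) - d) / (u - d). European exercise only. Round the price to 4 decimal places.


dt = T/N = 0.083333
u = exp(sigma*sqrt(dt)) = 1.106317; d = 1/u = 0.903900
p = (exp((r-q)*dt) - d) / (u - d) = 0.492910
Discount per step: exp(-r*dt) = 0.996340
Stock lattice S(k, i) with i counting down-moves:
  k=0: S(0,0) = 22.9800
  k=1: S(1,0) = 25.4232; S(1,1) = 20.7716
  k=2: S(2,0) = 28.1261; S(2,1) = 22.9800; S(2,2) = 18.7755
  k=3: S(3,0) = 31.1163; S(3,1) = 25.4232; S(3,2) = 20.7716; S(3,3) = 16.9712
Terminal payoffs V(N, i) = max(S_T - K, 0):
  V(3,0) = 10.876343; V(3,1) = 5.183160; V(3,2) = 0.531627; V(3,3) = 0.000000
Backward induction: V(k, i) = exp(-r*dt) * [p * V(k+1, i) + (1-p) * V(k+1, i+1)].
  V(2,0) = exp(-r*dt) * [p*10.876343 + (1-p)*5.183160] = 7.960146
  V(2,1) = exp(-r*dt) * [p*5.183160 + (1-p)*0.531627] = 2.814077
  V(2,2) = exp(-r*dt) * [p*0.531627 + (1-p)*0.000000] = 0.261085
  V(1,0) = exp(-r*dt) * [p*7.960146 + (1-p)*2.814077] = 5.331044
  V(1,1) = exp(-r*dt) * [p*2.814077 + (1-p)*0.261085] = 1.513920
  V(0,0) = exp(-r*dt) * [p*5.331044 + (1-p)*1.513920] = 3.382992

Answer: Price = V(0,0) = 3.3830


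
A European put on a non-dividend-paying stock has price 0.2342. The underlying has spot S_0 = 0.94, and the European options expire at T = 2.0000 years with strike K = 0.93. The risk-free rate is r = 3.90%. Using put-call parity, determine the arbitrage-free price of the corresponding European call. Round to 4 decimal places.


Answer: Call price = 0.3140

Derivation:
Put-call parity: C - P = S_0 * exp(-qT) - K * exp(-rT).
S_0 * exp(-qT) = 0.9400 * 1.00000000 = 0.94000000
K * exp(-rT) = 0.9300 * 0.92496443 = 0.86021692
C = P + S*exp(-qT) - K*exp(-rT)
C = 0.2342 + 0.94000000 - 0.86021692 = 0.3140


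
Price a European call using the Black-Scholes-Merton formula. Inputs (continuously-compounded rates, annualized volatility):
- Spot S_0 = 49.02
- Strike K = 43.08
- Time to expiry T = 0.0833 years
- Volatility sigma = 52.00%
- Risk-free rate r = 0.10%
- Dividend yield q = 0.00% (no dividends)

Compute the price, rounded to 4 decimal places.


d1 = (ln(S/K) + (r - q + 0.5*sigma^2) * T) / (sigma * sqrt(T)) = 0.93626071
d2 = d1 - sigma * sqrt(T) = 0.78617967
exp(-rT) = 0.99991670; exp(-qT) = 1.00000000
C = S_0 * exp(-qT) * N(d1) - K * exp(-rT) * N(d2)
N(d1) = 0.82543051; N(d2) = 0.78411888
C = 49.0200 * 1.00000000 * 0.82543051 - 43.0800 * 0.99991670 * 0.78411888 = 6.6856

Answer: Price = 6.6856


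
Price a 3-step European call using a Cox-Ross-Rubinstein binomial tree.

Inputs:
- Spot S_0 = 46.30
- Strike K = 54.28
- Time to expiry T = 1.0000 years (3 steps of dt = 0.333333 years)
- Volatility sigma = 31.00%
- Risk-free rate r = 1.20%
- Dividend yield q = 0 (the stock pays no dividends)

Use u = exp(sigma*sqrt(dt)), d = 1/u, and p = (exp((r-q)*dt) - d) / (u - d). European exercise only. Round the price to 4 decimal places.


dt = T/N = 0.333333
u = exp(sigma*sqrt(dt)) = 1.195995; d = 1/u = 0.836124
p = (exp((r-q)*dt) - d) / (u - d) = 0.466512
Discount per step: exp(-r*dt) = 0.996008
Stock lattice S(k, i) with i counting down-moves:
  k=0: S(0,0) = 46.3000
  k=1: S(1,0) = 55.3746; S(1,1) = 38.7125
  k=2: S(2,0) = 66.2277; S(2,1) = 46.3000; S(2,2) = 32.3685
  k=3: S(3,0) = 79.2080; S(3,1) = 55.3746; S(3,2) = 38.7125; S(3,3) = 27.0640
Terminal payoffs V(N, i) = max(S_T - K, 0):
  V(3,0) = 24.928032; V(3,1) = 1.094575; V(3,2) = 0.000000; V(3,3) = 0.000000
Backward induction: V(k, i) = exp(-r*dt) * [p * V(k+1, i) + (1-p) * V(k+1, i+1)].
  V(2,0) = exp(-r*dt) * [p*24.928032 + (1-p)*1.094575] = 12.164408
  V(2,1) = exp(-r*dt) * [p*1.094575 + (1-p)*0.000000] = 0.508593
  V(2,2) = exp(-r*dt) * [p*0.000000 + (1-p)*0.000000] = 0.000000
  V(1,0) = exp(-r*dt) * [p*12.164408 + (1-p)*0.508593] = 5.922431
  V(1,1) = exp(-r*dt) * [p*0.508593 + (1-p)*0.000000] = 0.236318
  V(0,0) = exp(-r*dt) * [p*5.922431 + (1-p)*0.236318] = 2.877424

Answer: Price = V(0,0) = 2.8774


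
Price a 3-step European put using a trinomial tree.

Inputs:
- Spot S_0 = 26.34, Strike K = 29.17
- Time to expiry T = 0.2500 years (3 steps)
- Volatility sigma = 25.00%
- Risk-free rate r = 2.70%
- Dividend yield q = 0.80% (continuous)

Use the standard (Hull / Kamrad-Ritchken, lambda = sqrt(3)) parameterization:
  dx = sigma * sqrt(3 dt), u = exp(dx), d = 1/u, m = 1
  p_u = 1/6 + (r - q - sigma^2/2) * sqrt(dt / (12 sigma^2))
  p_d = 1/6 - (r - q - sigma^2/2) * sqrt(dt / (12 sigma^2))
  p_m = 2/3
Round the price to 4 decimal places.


Answer: Price = V(0,0) = 3.1247

Derivation:
dt = T/N = 0.083333; dx = sigma*sqrt(3*dt) = 0.125000
u = exp(dx) = 1.133148; d = 1/u = 0.882497
p_u = 0.162583, p_m = 0.666667, p_d = 0.170750
Discount per step: exp(-r*dt) = 0.997753
Stock lattice S(k, j) with j the centered position index:
  k=0: S(0,+0) = 26.3400
  k=1: S(1,-1) = 23.2450; S(1,+0) = 26.3400; S(1,+1) = 29.8471
  k=2: S(2,-2) = 20.5136; S(2,-1) = 23.2450; S(2,+0) = 26.3400; S(2,+1) = 29.8471; S(2,+2) = 33.8212
  k=3: S(3,-3) = 18.1032; S(3,-2) = 20.5136; S(3,-1) = 23.2450; S(3,+0) = 26.3400; S(3,+1) = 29.8471; S(3,+2) = 33.8212; S(3,+3) = 38.3245
Terminal payoffs V(N, j) = max(K - S_T, 0):
  V(3,-3) = 11.066800; V(3,-2) = 8.656387; V(3,-1) = 5.925032; V(3,+0) = 2.830000; V(3,+1) = 0.000000; V(3,+2) = 0.000000; V(3,+3) = 0.000000
Backward induction: V(k, j) = exp(-r*dt) * [p_u * V(k+1, j+1) + p_m * V(k+1, j) + p_d * V(k+1, j-1)]
  V(2,-2) = exp(-r*dt) * [p_u*5.925032 + p_m*8.656387 + p_d*11.066800] = 8.604511
  V(2,-1) = exp(-r*dt) * [p_u*2.830000 + p_m*5.925032 + p_d*8.656387] = 5.874976
  V(2,+0) = exp(-r*dt) * [p_u*0.000000 + p_m*2.830000 + p_d*5.925032] = 2.891852
  V(2,+1) = exp(-r*dt) * [p_u*0.000000 + p_m*0.000000 + p_d*2.830000] = 0.482136
  V(2,+2) = exp(-r*dt) * [p_u*0.000000 + p_m*0.000000 + p_d*0.000000] = 0.000000
  V(1,-1) = exp(-r*dt) * [p_u*2.891852 + p_m*5.874976 + p_d*8.604511] = 5.842877
  V(1,+0) = exp(-r*dt) * [p_u*0.482136 + p_m*2.891852 + p_d*5.874976] = 3.002677
  V(1,+1) = exp(-r*dt) * [p_u*0.000000 + p_m*0.482136 + p_d*2.891852] = 0.813376
  V(0,+0) = exp(-r*dt) * [p_u*0.813376 + p_m*3.002677 + p_d*5.842877] = 3.124659


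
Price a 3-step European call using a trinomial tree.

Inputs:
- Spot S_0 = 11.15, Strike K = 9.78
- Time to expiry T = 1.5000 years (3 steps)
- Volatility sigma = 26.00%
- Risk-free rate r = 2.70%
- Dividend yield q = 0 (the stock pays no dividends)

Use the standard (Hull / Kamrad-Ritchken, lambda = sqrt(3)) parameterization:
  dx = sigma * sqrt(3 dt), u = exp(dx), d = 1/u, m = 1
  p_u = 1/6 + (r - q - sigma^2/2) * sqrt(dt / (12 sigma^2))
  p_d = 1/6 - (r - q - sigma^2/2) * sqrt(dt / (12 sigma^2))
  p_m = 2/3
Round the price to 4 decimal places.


Answer: Price = V(0,0) = 2.3963

Derivation:
dt = T/N = 0.500000; dx = sigma*sqrt(3*dt) = 0.318434
u = exp(dx) = 1.374972; d = 1/u = 0.727287
p_u = 0.161328, p_m = 0.666667, p_d = 0.172005
Discount per step: exp(-r*dt) = 0.986591
Stock lattice S(k, j) with j the centered position index:
  k=0: S(0,+0) = 11.1500
  k=1: S(1,-1) = 8.1093; S(1,+0) = 11.1500; S(1,+1) = 15.3309
  k=2: S(2,-2) = 5.8978; S(2,-1) = 8.1093; S(2,+0) = 11.1500; S(2,+1) = 15.3309; S(2,+2) = 21.0796
  k=3: S(3,-3) = 4.2894; S(3,-2) = 5.8978; S(3,-1) = 8.1093; S(3,+0) = 11.1500; S(3,+1) = 15.3309; S(3,+2) = 21.0796; S(3,+3) = 28.9839
Terminal payoffs V(N, j) = max(S_T - K, 0):
  V(3,-3) = 0.000000; V(3,-2) = 0.000000; V(3,-1) = 0.000000; V(3,+0) = 1.370000; V(3,+1) = 5.550942; V(3,+2) = 11.299623; V(3,+3) = 19.203900
Backward induction: V(k, j) = exp(-r*dt) * [p_u * V(k+1, j+1) + p_m * V(k+1, j) + p_d * V(k+1, j-1)]
  V(2,-2) = exp(-r*dt) * [p_u*0.000000 + p_m*0.000000 + p_d*0.000000] = 0.000000
  V(2,-1) = exp(-r*dt) * [p_u*1.370000 + p_m*0.000000 + p_d*0.000000] = 0.218056
  V(2,+0) = exp(-r*dt) * [p_u*5.550942 + p_m*1.370000 + p_d*0.000000] = 1.784600
  V(2,+1) = exp(-r*dt) * [p_u*11.299623 + p_m*5.550942 + p_d*1.370000] = 5.681994
  V(2,+2) = exp(-r*dt) * [p_u*19.203900 + p_m*11.299623 + p_d*5.550942] = 11.430641
  V(1,-1) = exp(-r*dt) * [p_u*1.784600 + p_m*0.218056 + p_d*0.000000] = 0.427467
  V(1,+0) = exp(-r*dt) * [p_u*5.681994 + p_m*1.784600 + p_d*0.218056] = 2.115157
  V(1,+1) = exp(-r*dt) * [p_u*11.430641 + p_m*5.681994 + p_d*1.784600] = 5.859402
  V(0,+0) = exp(-r*dt) * [p_u*5.859402 + p_m*2.115157 + p_d*0.427467] = 2.396347


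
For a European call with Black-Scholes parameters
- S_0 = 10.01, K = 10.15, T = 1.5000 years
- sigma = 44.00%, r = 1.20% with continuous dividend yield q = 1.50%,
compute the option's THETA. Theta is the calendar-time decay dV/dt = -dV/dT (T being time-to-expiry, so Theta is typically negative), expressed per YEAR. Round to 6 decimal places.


Answer: Theta = -0.640705

Derivation:
d1 = 0.2353196735; d2 = -0.3035680699
phi(d1) = 0.3880480109; exp(-qT) = 0.9777512372; exp(-rT) = 0.9821610324
Theta = -S*exp(-qT)*phi(d1)*sigma/(2*sqrt(T)) - r*K*exp(-rT)*N(d2) + q*S*exp(-qT)*N(d1)
N(d1) = 0.5930196867; N(d2) = 0.3807284904; sqrt(T) = 1.2247448714
Term 1 = -10.0100 * 0.9777512372 * 0.3880480109 * 0.4400 / (2 * 1.2247448714) = -0.6822208129
Term 2 = -0.0120 * 10.1500 * 0.9821610324 * 0.3807284904 = -0.0455454885
Term 3 = 0.0150 * 10.0100 * 0.9777512372 * 0.5930196867 = 0.0870608337
Theta = -0.6822208129 + (-0.0455454885) + (0.0870608337) = -0.640705


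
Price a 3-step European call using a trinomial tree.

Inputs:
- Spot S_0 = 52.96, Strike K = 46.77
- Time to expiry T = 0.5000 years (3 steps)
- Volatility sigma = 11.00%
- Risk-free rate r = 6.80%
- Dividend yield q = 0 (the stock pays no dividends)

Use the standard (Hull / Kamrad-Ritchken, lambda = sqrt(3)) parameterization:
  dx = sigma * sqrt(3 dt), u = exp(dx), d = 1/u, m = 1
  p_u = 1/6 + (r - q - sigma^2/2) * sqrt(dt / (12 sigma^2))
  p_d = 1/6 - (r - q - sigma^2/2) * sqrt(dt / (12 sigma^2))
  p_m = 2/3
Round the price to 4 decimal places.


dt = T/N = 0.166667; dx = sigma*sqrt(3*dt) = 0.077782
u = exp(dx) = 1.080887; d = 1/u = 0.925166
p_u = 0.233038, p_m = 0.666667, p_d = 0.100295
Discount per step: exp(-r*dt) = 0.988731
Stock lattice S(k, j) with j the centered position index:
  k=0: S(0,+0) = 52.9600
  k=1: S(1,-1) = 48.9968; S(1,+0) = 52.9600; S(1,+1) = 57.2438
  k=2: S(2,-2) = 45.3302; S(2,-1) = 48.9968; S(2,+0) = 52.9600; S(2,+1) = 57.2438; S(2,+2) = 61.8740
  k=3: S(3,-3) = 41.9380; S(3,-2) = 45.3302; S(3,-1) = 48.9968; S(3,+0) = 52.9600; S(3,+1) = 57.2438; S(3,+2) = 61.8740; S(3,+3) = 66.8788
Terminal payoffs V(N, j) = max(S_T - K, 0):
  V(3,-3) = 0.000000; V(3,-2) = 0.000000; V(3,-1) = 2.226809; V(3,+0) = 6.190000; V(3,+1) = 10.473761; V(3,+2) = 15.104021; V(3,+3) = 20.108808
Backward induction: V(k, j) = exp(-r*dt) * [p_u * V(k+1, j+1) + p_m * V(k+1, j) + p_d * V(k+1, j-1)]
  V(2,-2) = exp(-r*dt) * [p_u*2.226809 + p_m*0.000000 + p_d*0.000000] = 0.513084
  V(2,-1) = exp(-r*dt) * [p_u*6.190000 + p_m*2.226809 + p_d*0.000000] = 2.894060
  V(2,+0) = exp(-r*dt) * [p_u*10.473761 + p_m*6.190000 + p_d*2.226809] = 6.714264
  V(2,+1) = exp(-r*dt) * [p_u*15.104021 + p_m*10.473761 + p_d*6.190000] = 10.997798
  V(2,+2) = exp(-r*dt) * [p_u*20.108808 + p_m*15.104021 + p_d*10.473761] = 15.627813
  V(1,-1) = exp(-r*dt) * [p_u*6.714264 + p_m*2.894060 + p_d*0.513084] = 3.505558
  V(1,+0) = exp(-r*dt) * [p_u*10.997798 + p_m*6.714264 + p_d*2.894060] = 7.246747
  V(1,+1) = exp(-r*dt) * [p_u*15.627813 + p_m*10.997798 + p_d*6.714264] = 11.515896
  V(0,+0) = exp(-r*dt) * [p_u*11.515896 + p_m*7.246747 + p_d*3.505558] = 7.777750

Answer: Price = V(0,0) = 7.7778


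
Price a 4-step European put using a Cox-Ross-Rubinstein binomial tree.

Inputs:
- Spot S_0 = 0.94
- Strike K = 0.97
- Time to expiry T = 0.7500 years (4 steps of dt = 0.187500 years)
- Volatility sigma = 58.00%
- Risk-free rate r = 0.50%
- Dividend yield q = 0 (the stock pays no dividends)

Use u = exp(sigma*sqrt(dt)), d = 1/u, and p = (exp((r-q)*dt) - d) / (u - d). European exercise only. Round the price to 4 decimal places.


Answer: Price = V(0,0) = 0.1962

Derivation:
dt = T/N = 0.187500
u = exp(sigma*sqrt(dt)) = 1.285500; d = 1/u = 0.777908
p = (exp((r-q)*dt) - d) / (u - d) = 0.439389
Discount per step: exp(-r*dt) = 0.999063
Stock lattice S(k, i) with i counting down-moves:
  k=0: S(0,0) = 0.9400
  k=1: S(1,0) = 1.2084; S(1,1) = 0.7312
  k=2: S(2,0) = 1.5534; S(2,1) = 0.9400; S(2,2) = 0.5688
  k=3: S(3,0) = 1.9968; S(3,1) = 1.2084; S(3,2) = 0.7312; S(3,3) = 0.4425
  k=4: S(4,0) = 2.5669; S(4,1) = 1.5534; S(4,2) = 0.9400; S(4,3) = 0.5688; S(4,4) = 0.3442
Terminal payoffs V(N, i) = max(K - S_T, 0):
  V(4,0) = 0.000000; V(4,1) = 0.000000; V(4,2) = 0.030000; V(4,3) = 0.401168; V(4,4) = 0.625777
Backward induction: V(k, i) = exp(-r*dt) * [p * V(k+1, i) + (1-p) * V(k+1, i+1)].
  V(3,0) = exp(-r*dt) * [p*0.000000 + (1-p)*0.000000] = 0.000000
  V(3,1) = exp(-r*dt) * [p*0.000000 + (1-p)*0.030000] = 0.016803
  V(3,2) = exp(-r*dt) * [p*0.030000 + (1-p)*0.401168] = 0.237858
  V(3,3) = exp(-r*dt) * [p*0.401168 + (1-p)*0.625777] = 0.526592
  V(2,0) = exp(-r*dt) * [p*0.000000 + (1-p)*0.016803] = 0.009411
  V(2,1) = exp(-r*dt) * [p*0.016803 + (1-p)*0.237858] = 0.140597
  V(2,2) = exp(-r*dt) * [p*0.237858 + (1-p)*0.526592] = 0.399351
  V(1,0) = exp(-r*dt) * [p*0.009411 + (1-p)*0.140597] = 0.082877
  V(1,1) = exp(-r*dt) * [p*0.140597 + (1-p)*0.399351] = 0.285390
  V(0,0) = exp(-r*dt) * [p*0.082877 + (1-p)*0.285390] = 0.196224
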